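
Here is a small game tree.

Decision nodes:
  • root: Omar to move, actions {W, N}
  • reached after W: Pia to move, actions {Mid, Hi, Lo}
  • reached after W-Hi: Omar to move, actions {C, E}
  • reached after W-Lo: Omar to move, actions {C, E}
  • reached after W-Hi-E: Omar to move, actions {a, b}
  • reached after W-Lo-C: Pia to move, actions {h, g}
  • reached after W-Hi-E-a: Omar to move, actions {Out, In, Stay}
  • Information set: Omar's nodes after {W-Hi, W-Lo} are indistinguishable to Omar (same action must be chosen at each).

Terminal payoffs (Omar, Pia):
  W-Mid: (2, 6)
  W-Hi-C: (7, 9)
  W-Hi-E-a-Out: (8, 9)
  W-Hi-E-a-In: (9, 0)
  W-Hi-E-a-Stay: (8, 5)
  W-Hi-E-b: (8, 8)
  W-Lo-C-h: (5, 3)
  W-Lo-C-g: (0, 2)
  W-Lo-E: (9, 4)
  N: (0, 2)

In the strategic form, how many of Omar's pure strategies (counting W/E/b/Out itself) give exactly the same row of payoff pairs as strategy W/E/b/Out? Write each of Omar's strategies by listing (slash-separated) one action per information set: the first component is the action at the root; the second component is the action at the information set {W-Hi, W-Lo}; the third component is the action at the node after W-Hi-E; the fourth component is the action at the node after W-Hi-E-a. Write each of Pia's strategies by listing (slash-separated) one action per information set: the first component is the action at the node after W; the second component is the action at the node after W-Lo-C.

3

Row for W/E/b/Out (columns Mid/h, Mid/g, Hi/h, Hi/g, Lo/h, Lo/g): (2,6) (2,6) (8,8) (8,8) (9,4) (9,4).
Under W/E/b/Out, Omar's choice at the node after W-Hi-E-a can never be reached regardless of what Pia does, so varying those choices leaves every outcome unchanged.
Holding the reachable choices fixed and varying the unreachable one freely already gives 3 equivalent strategies.
No other strategy reproduces this row, so those 3 are the full class: W/E/b/Out, W/E/b/In, W/E/b/Stay.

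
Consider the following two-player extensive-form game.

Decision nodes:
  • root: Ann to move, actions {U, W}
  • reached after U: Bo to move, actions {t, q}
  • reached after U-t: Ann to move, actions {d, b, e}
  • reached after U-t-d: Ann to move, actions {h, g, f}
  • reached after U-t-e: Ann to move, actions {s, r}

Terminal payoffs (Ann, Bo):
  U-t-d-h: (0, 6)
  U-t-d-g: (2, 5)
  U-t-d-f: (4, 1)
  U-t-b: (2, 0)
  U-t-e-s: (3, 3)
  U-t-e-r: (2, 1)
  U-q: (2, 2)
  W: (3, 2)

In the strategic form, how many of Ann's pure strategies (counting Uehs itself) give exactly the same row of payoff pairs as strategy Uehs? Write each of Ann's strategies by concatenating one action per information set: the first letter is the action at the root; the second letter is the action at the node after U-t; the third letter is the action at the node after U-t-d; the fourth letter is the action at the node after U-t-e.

Row for Uehs (columns t, q): (3,3) (2,2).
Under Uehs, Ann's choice at the node after U-t-d can never be reached regardless of what Bo does, so varying those choices leaves every outcome unchanged.
Holding the reachable choices fixed and varying the unreachable one freely already gives 3 equivalent strategies.
No other strategy reproduces this row, so those 3 are the full class: Uehs, Uegs, Uefs.

3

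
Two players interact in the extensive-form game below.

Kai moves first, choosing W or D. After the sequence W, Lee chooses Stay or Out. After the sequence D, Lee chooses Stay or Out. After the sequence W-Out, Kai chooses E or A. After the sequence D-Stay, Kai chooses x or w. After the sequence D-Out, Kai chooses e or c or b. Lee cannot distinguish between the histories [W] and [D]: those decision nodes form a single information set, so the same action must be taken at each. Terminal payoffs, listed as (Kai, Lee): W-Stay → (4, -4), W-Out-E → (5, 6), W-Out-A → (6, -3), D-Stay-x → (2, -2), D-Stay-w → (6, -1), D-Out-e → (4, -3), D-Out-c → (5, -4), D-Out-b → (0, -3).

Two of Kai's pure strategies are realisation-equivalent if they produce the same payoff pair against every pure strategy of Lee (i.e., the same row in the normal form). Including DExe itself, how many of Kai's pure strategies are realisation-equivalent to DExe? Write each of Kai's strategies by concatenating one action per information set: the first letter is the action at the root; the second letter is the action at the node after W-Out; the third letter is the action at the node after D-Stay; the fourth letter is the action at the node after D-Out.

2

Row for DExe (columns Stay, Out): (2,-2) (4,-3).
Under DExe, Kai's choice at the node after W-Out can never be reached regardless of what Lee does, so varying those choices leaves every outcome unchanged.
Holding the reachable choices fixed and varying the unreachable one freely already gives 2 equivalent strategies.
No other strategy reproduces this row, so those 2 are the full class: DExe, DAxe.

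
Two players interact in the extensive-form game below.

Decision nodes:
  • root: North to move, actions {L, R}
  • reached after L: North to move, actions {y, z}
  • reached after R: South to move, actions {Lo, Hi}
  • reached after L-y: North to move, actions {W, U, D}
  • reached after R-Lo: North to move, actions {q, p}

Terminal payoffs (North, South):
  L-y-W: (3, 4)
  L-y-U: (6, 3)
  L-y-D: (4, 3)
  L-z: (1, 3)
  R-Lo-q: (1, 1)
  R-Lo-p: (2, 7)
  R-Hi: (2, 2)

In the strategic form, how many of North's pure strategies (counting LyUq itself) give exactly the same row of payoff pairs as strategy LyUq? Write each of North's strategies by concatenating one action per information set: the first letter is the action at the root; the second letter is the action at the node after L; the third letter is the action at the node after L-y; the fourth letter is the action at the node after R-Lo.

2

Row for LyUq (columns Lo, Hi): (6,3) (6,3).
Under LyUq, North's choice at the node after R-Lo can never be reached regardless of what South does, so varying those choices leaves every outcome unchanged.
Holding the reachable choices fixed and varying the unreachable one freely already gives 2 equivalent strategies.
No other strategy reproduces this row, so those 2 are the full class: LyUq, LyUp.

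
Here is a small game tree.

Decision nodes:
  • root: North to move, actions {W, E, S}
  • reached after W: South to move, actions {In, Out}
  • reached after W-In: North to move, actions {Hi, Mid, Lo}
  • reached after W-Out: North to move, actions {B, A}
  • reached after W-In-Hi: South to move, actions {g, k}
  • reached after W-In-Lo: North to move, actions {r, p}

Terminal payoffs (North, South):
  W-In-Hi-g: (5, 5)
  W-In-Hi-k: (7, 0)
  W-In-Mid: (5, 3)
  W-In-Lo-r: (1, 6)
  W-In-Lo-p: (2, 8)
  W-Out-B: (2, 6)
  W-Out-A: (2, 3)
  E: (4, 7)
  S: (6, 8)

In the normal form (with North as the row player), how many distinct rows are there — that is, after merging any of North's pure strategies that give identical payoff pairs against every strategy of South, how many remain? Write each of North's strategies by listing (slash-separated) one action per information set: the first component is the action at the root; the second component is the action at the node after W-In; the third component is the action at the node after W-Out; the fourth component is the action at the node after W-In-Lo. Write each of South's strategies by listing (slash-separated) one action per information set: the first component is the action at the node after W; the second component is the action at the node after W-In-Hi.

10

North has 36 pure strategies: W/Hi/B/r, W/Hi/B/p, W/Hi/A/r, W/Hi/A/p, W/Mid/B/r, W/Mid/B/p, W/Mid/A/r, W/Mid/A/p, W/Lo/B/r, W/Lo/B/p, W/Lo/A/r, W/Lo/A/p, E/Hi/B/r, E/Hi/B/p, E/Hi/A/r, E/Hi/A/p, E/Mid/B/r, E/Mid/B/p, E/Mid/A/r, E/Mid/A/p, E/Lo/B/r, E/Lo/B/p, E/Lo/A/r, E/Lo/A/p, S/Hi/B/r, S/Hi/B/p, S/Hi/A/r, S/Hi/A/p, S/Mid/B/r, S/Mid/B/p, S/Mid/A/r, S/Mid/A/p, S/Lo/B/r, S/Lo/B/p, S/Lo/A/r, S/Lo/A/p. Columns: In/g, In/k, Out/g, Out/k.
{W/Hi/B/r, W/Hi/B/p} → row (5,5) (7,0) (2,6) (2,6)
{W/Hi/A/r, W/Hi/A/p} → row (5,5) (7,0) (2,3) (2,3)
{W/Mid/B/r, W/Mid/B/p} → row (5,3) (5,3) (2,6) (2,6)
{W/Mid/A/r, W/Mid/A/p} → row (5,3) (5,3) (2,3) (2,3)
{W/Lo/B/r} → row (1,6) (1,6) (2,6) (2,6)
{W/Lo/B/p} → row (2,8) (2,8) (2,6) (2,6)
{W/Lo/A/r} → row (1,6) (1,6) (2,3) (2,3)
{W/Lo/A/p} → row (2,8) (2,8) (2,3) (2,3)
{E/Hi/B/r, E/Hi/B/p, E/Hi/A/r, E/Hi/A/p, E/Mid/B/r, E/Mid/B/p, E/Mid/A/r, E/Mid/A/p, E/Lo/B/r, E/Lo/B/p, E/Lo/A/r, E/Lo/A/p} → row (4,7) (4,7) (4,7) (4,7)
{S/Hi/B/r, S/Hi/B/p, S/Hi/A/r, S/Hi/A/p, S/Mid/B/r, S/Mid/B/p, S/Mid/A/r, S/Mid/A/p, S/Lo/B/r, S/Lo/B/p, S/Lo/A/r, S/Lo/A/p} → row (6,8) (6,8) (6,8) (6,8)
That's 10 distinct rows out of 36 strategies.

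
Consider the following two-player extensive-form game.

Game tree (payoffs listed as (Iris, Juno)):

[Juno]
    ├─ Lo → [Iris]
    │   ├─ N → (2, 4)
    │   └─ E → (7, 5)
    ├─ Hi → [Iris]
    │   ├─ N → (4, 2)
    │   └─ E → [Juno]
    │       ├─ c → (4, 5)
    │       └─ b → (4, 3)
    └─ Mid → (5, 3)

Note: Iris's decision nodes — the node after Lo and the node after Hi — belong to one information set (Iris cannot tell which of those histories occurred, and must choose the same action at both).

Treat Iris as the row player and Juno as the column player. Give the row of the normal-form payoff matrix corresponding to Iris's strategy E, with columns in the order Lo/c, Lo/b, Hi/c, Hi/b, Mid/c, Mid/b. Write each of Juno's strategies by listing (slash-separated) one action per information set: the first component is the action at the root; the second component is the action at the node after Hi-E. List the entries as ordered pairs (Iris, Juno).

vs Lo/c: Juno plays Lo → Iris plays E at [Lo] → (7, 5)
vs Lo/b: Juno plays Lo → Iris plays E at [Lo] → (7, 5)
vs Hi/c: Juno plays Hi → Iris plays E at [Hi] → Juno plays c at [Hi-E] → (4, 5)
vs Hi/b: Juno plays Hi → Iris plays E at [Hi] → Juno plays b at [Hi-E] → (4, 3)
vs Mid/c: Juno plays Mid → (5, 3)
vs Mid/b: Juno plays Mid → (5, 3)

(7,5) (7,5) (4,5) (4,3) (5,3) (5,3)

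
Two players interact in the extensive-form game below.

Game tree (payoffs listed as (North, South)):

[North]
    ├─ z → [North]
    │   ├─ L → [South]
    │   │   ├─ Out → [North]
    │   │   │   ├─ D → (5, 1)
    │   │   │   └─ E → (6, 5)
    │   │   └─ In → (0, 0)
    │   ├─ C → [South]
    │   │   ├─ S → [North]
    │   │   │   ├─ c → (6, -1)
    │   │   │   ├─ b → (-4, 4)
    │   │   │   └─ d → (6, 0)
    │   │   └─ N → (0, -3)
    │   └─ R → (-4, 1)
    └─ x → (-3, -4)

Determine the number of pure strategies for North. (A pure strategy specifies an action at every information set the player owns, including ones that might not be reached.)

North owns the root with actions {z, x} — two choices.
North owns the node after z with actions {L, C, R} — three choices.
North owns the node after z-L-Out with actions {D, E} — two choices.
North owns the node after z-C-S with actions {c, b, d} — three choices.
A pure strategy fixes one action at each information set independently, so the count is the product 2 × 3 × 2 × 3 = 36.
(For reference, South has 4 pure strategies, giving a 36×4 normal-form matrix.)

36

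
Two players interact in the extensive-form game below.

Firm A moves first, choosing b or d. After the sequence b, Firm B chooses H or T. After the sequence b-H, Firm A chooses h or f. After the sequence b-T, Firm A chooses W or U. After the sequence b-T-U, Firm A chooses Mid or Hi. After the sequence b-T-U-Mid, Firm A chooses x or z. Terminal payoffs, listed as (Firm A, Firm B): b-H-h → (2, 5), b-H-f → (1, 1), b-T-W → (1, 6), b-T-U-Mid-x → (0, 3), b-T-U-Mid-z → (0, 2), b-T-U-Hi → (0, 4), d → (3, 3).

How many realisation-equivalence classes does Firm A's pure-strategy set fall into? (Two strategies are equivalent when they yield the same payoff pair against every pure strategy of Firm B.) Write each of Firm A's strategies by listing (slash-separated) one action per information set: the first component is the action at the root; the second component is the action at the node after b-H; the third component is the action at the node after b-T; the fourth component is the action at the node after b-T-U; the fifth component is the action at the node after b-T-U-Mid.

Firm A has 32 pure strategies: b/h/W/Mid/x, b/h/W/Mid/z, b/h/W/Hi/x, b/h/W/Hi/z, b/h/U/Mid/x, b/h/U/Mid/z, b/h/U/Hi/x, b/h/U/Hi/z, b/f/W/Mid/x, b/f/W/Mid/z, b/f/W/Hi/x, b/f/W/Hi/z, b/f/U/Mid/x, b/f/U/Mid/z, b/f/U/Hi/x, b/f/U/Hi/z, d/h/W/Mid/x, d/h/W/Mid/z, d/h/W/Hi/x, d/h/W/Hi/z, d/h/U/Mid/x, d/h/U/Mid/z, d/h/U/Hi/x, d/h/U/Hi/z, d/f/W/Mid/x, d/f/W/Mid/z, d/f/W/Hi/x, d/f/W/Hi/z, d/f/U/Mid/x, d/f/U/Mid/z, d/f/U/Hi/x, d/f/U/Hi/z. Columns: H, T.
{b/h/W/Mid/x, b/h/W/Mid/z, b/h/W/Hi/x, b/h/W/Hi/z} → row (2,5) (1,6)
{b/h/U/Mid/x} → row (2,5) (0,3)
{b/h/U/Mid/z} → row (2,5) (0,2)
{b/h/U/Hi/x, b/h/U/Hi/z} → row (2,5) (0,4)
{b/f/W/Mid/x, b/f/W/Mid/z, b/f/W/Hi/x, b/f/W/Hi/z} → row (1,1) (1,6)
{b/f/U/Mid/x} → row (1,1) (0,3)
{b/f/U/Mid/z} → row (1,1) (0,2)
{b/f/U/Hi/x, b/f/U/Hi/z} → row (1,1) (0,4)
{d/h/W/Mid/x, d/h/W/Mid/z, d/h/W/Hi/x, d/h/W/Hi/z, d/h/U/Mid/x, d/h/U/Mid/z, d/h/U/Hi/x, d/h/U/Hi/z, d/f/W/Mid/x, d/f/W/Mid/z, d/f/W/Hi/x, d/f/W/Hi/z, d/f/U/Mid/x, d/f/U/Mid/z, d/f/U/Hi/x, d/f/U/Hi/z} → row (3,3) (3,3)
That's 9 distinct rows out of 32 strategies.

9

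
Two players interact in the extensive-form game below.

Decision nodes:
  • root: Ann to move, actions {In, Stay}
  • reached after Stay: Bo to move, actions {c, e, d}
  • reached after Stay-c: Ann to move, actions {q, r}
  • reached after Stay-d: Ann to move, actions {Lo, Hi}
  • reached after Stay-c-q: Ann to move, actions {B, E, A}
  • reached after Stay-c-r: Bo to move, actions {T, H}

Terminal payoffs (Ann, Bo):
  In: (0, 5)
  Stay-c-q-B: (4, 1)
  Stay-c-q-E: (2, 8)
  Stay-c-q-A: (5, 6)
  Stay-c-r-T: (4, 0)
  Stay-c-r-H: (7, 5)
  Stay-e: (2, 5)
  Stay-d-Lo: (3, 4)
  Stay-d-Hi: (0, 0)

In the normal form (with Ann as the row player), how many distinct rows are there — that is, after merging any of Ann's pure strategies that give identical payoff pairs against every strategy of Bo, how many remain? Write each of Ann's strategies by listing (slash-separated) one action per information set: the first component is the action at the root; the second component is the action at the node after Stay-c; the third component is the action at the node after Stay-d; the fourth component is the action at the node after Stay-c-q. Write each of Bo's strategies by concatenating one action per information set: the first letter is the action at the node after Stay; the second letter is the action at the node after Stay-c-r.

9

Ann has 24 pure strategies: In/q/Lo/B, In/q/Lo/E, In/q/Lo/A, In/q/Hi/B, In/q/Hi/E, In/q/Hi/A, In/r/Lo/B, In/r/Lo/E, In/r/Lo/A, In/r/Hi/B, In/r/Hi/E, In/r/Hi/A, Stay/q/Lo/B, Stay/q/Lo/E, Stay/q/Lo/A, Stay/q/Hi/B, Stay/q/Hi/E, Stay/q/Hi/A, Stay/r/Lo/B, Stay/r/Lo/E, Stay/r/Lo/A, Stay/r/Hi/B, Stay/r/Hi/E, Stay/r/Hi/A. Columns: cT, cH, eT, eH, dT, dH.
{In/q/Lo/B, In/q/Lo/E, In/q/Lo/A, In/q/Hi/B, In/q/Hi/E, In/q/Hi/A, In/r/Lo/B, In/r/Lo/E, In/r/Lo/A, In/r/Hi/B, In/r/Hi/E, In/r/Hi/A} → row (0,5) (0,5) (0,5) (0,5) (0,5) (0,5)
{Stay/q/Lo/B} → row (4,1) (4,1) (2,5) (2,5) (3,4) (3,4)
{Stay/q/Lo/E} → row (2,8) (2,8) (2,5) (2,5) (3,4) (3,4)
{Stay/q/Lo/A} → row (5,6) (5,6) (2,5) (2,5) (3,4) (3,4)
{Stay/q/Hi/B} → row (4,1) (4,1) (2,5) (2,5) (0,0) (0,0)
{Stay/q/Hi/E} → row (2,8) (2,8) (2,5) (2,5) (0,0) (0,0)
{Stay/q/Hi/A} → row (5,6) (5,6) (2,5) (2,5) (0,0) (0,0)
{Stay/r/Lo/B, Stay/r/Lo/E, Stay/r/Lo/A} → row (4,0) (7,5) (2,5) (2,5) (3,4) (3,4)
{Stay/r/Hi/B, Stay/r/Hi/E, Stay/r/Hi/A} → row (4,0) (7,5) (2,5) (2,5) (0,0) (0,0)
That's 9 distinct rows out of 24 strategies.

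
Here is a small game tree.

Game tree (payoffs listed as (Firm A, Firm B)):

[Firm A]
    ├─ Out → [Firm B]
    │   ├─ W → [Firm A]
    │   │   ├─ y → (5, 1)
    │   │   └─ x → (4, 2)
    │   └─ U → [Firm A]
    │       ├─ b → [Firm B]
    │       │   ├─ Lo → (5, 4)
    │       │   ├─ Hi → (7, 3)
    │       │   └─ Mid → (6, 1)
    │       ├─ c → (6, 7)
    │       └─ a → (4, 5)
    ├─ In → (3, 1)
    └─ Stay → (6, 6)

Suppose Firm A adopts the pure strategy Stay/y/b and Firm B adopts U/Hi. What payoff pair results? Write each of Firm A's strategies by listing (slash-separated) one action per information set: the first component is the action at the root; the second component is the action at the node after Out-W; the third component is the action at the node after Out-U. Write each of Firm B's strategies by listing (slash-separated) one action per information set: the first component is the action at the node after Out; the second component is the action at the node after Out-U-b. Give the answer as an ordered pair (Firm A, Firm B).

(6, 6)

Trace the play path from the root:
  Firm A plays Stay
→ terminal payoff (6, 6).
(Firm A's choice at the node after Out-W is never reached on this path, so it doesn't affect the outcome.)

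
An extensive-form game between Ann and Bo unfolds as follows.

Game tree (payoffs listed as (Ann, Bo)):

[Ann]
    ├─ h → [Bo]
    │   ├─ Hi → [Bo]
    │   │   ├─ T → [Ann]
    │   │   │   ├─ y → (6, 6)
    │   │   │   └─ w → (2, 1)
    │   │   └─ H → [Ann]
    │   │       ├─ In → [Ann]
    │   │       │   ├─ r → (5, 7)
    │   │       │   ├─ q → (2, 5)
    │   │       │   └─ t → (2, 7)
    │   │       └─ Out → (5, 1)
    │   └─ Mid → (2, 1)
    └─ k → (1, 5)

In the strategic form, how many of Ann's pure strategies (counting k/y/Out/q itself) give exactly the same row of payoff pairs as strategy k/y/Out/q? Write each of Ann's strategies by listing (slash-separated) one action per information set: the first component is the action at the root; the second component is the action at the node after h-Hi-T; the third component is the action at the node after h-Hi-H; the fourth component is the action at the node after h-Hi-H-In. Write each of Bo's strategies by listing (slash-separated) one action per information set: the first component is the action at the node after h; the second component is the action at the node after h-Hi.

Row for k/y/Out/q (columns Hi/T, Hi/H, Mid/T, Mid/H): (1,5) (1,5) (1,5) (1,5).
Under k/y/Out/q, Ann's choice at the node after h-Hi-T and at the node after h-Hi-H and at the node after h-Hi-H-In can never be reached regardless of what Bo does, so varying those choices leaves every outcome unchanged.
Holding the reachable choices fixed and varying the unreachable ones freely already gives 2 × 2 × 3 = 12 equivalent strategies.
No other strategy reproduces this row, so those 12 are the full class: k/y/In/r, k/y/In/q, k/y/In/t, k/y/Out/r, k/y/Out/q, k/y/Out/t, k/w/In/r, k/w/In/q, k/w/In/t, k/w/Out/r, k/w/Out/q, k/w/Out/t.

12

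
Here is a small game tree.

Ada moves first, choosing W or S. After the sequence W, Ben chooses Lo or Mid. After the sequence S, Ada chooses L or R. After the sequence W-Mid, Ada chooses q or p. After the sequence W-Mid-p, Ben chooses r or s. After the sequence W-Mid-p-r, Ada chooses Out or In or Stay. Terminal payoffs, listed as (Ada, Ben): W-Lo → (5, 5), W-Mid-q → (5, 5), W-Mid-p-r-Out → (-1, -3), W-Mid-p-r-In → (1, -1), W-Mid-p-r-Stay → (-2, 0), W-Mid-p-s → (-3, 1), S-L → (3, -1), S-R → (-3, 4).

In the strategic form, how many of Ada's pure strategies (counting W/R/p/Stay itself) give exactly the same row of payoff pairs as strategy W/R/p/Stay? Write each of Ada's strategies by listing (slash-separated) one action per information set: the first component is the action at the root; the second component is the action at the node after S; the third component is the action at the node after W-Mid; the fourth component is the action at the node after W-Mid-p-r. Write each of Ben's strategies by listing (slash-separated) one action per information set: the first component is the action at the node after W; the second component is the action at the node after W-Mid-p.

2

Row for W/R/p/Stay (columns Lo/r, Lo/s, Mid/r, Mid/s): (5,5) (5,5) (-2,0) (-3,1).
Under W/R/p/Stay, Ada's choice at the node after S can never be reached regardless of what Ben does, so varying those choices leaves every outcome unchanged.
Holding the reachable choices fixed and varying the unreachable one freely already gives 2 equivalent strategies.
No other strategy reproduces this row, so those 2 are the full class: W/L/p/Stay, W/R/p/Stay.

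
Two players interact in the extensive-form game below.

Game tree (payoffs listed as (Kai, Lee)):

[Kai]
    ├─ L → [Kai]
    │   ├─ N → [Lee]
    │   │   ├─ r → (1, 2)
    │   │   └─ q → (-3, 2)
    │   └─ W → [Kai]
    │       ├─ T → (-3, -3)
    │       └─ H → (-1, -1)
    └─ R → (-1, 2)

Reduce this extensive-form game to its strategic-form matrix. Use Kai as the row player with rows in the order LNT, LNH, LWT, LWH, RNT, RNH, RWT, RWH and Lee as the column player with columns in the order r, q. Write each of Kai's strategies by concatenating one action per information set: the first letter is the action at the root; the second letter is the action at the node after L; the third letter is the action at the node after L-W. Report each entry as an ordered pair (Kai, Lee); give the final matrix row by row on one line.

LNT: (1,2) (-3,2) | LNH: (1,2) (-3,2) | LWT: (-3,-3) (-3,-3) | LWH: (-1,-1) (-1,-1) | RNT: (-1,2) (-1,2) | RNH: (-1,2) (-1,2) | RWT: (-1,2) (-1,2) | RWH: (-1,2) (-1,2)

            r        q
 LNT    (1,2)   (-3,2)
 LNH    (1,2)   (-3,2)
 LWT  (-3,-3)  (-3,-3)
 LWH  (-1,-1)  (-1,-1)
 RNT   (-1,2)   (-1,2)
 RNH   (-1,2)   (-1,2)
 RWT   (-1,2)   (-1,2)
 RWH   (-1,2)   (-1,2)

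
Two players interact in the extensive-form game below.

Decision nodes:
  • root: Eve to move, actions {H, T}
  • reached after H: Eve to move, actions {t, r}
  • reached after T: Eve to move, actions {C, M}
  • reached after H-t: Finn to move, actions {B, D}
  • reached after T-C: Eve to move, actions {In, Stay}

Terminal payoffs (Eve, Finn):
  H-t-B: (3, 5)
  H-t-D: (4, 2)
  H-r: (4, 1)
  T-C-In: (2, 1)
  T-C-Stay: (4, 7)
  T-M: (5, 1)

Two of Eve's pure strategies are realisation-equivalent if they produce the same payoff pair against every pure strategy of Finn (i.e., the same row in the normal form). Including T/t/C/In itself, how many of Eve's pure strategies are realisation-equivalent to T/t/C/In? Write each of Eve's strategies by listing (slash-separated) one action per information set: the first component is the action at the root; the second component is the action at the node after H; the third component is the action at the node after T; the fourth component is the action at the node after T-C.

2

Row for T/t/C/In (columns B, D): (2,1) (2,1).
Under T/t/C/In, Eve's choice at the node after H can never be reached regardless of what Finn does, so varying those choices leaves every outcome unchanged.
Holding the reachable choices fixed and varying the unreachable one freely already gives 2 equivalent strategies.
No other strategy reproduces this row, so those 2 are the full class: T/t/C/In, T/r/C/In.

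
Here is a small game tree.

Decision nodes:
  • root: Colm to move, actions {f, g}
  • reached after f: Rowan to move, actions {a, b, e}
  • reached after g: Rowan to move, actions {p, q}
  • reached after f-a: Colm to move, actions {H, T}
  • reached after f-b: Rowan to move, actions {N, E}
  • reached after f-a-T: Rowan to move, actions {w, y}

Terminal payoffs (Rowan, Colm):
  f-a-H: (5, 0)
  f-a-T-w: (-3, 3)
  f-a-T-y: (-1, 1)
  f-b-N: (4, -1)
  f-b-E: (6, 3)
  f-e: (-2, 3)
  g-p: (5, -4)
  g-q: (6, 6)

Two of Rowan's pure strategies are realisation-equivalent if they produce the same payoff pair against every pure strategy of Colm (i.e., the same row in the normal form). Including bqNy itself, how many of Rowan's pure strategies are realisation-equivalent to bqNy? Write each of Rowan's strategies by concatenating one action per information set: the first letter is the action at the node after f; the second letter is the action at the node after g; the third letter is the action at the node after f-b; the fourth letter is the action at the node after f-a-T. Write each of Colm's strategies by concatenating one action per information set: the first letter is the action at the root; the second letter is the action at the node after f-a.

2

Row for bqNy (columns fH, fT, gH, gT): (4,-1) (4,-1) (6,6) (6,6).
Under bqNy, Rowan's choice at the node after f-a-T can never be reached regardless of what Colm does, so varying those choices leaves every outcome unchanged.
Holding the reachable choices fixed and varying the unreachable one freely already gives 2 equivalent strategies.
No other strategy reproduces this row, so those 2 are the full class: bqNw, bqNy.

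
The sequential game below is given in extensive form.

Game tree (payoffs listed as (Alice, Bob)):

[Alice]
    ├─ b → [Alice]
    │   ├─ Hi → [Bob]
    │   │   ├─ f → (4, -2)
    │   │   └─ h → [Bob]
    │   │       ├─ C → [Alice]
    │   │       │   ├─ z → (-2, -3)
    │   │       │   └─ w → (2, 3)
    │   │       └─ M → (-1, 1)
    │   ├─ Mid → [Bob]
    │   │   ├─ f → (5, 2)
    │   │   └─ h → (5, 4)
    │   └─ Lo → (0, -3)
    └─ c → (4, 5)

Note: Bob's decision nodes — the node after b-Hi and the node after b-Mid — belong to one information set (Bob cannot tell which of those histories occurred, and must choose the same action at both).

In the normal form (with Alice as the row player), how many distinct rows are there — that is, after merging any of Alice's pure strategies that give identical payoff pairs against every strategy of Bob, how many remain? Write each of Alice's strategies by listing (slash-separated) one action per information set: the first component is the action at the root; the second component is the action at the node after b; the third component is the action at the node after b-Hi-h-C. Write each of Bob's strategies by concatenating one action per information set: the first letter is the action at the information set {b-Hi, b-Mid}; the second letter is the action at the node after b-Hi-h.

Alice has 12 pure strategies: b/Hi/z, b/Hi/w, b/Mid/z, b/Mid/w, b/Lo/z, b/Lo/w, c/Hi/z, c/Hi/w, c/Mid/z, c/Mid/w, c/Lo/z, c/Lo/w. Columns: fC, fM, hC, hM.
{b/Hi/z} → row (4,-2) (4,-2) (-2,-3) (-1,1)
{b/Hi/w} → row (4,-2) (4,-2) (2,3) (-1,1)
{b/Mid/z, b/Mid/w} → row (5,2) (5,2) (5,4) (5,4)
{b/Lo/z, b/Lo/w} → row (0,-3) (0,-3) (0,-3) (0,-3)
{c/Hi/z, c/Hi/w, c/Mid/z, c/Mid/w, c/Lo/z, c/Lo/w} → row (4,5) (4,5) (4,5) (4,5)
That's 5 distinct rows out of 12 strategies.

5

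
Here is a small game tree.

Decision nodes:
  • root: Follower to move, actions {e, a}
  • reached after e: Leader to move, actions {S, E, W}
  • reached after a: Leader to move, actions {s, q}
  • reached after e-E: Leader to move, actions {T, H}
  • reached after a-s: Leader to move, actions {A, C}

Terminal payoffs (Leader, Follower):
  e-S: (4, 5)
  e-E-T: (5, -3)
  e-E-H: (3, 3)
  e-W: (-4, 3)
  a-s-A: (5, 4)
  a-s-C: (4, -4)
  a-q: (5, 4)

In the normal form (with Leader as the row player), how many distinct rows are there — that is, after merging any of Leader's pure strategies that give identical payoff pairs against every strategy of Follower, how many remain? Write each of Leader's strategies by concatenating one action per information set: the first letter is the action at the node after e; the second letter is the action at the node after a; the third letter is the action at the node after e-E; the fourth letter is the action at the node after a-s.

8

Leader has 24 pure strategies: SsTA, SsTC, SsHA, SsHC, SqTA, SqTC, SqHA, SqHC, EsTA, EsTC, EsHA, EsHC, EqTA, EqTC, EqHA, EqHC, WsTA, WsTC, WsHA, WsHC, WqTA, WqTC, WqHA, WqHC. Columns: e, a.
{SsTA, SsHA, SqTA, SqTC, SqHA, SqHC} → row (4,5) (5,4)
{SsTC, SsHC} → row (4,5) (4,-4)
{EsTA, EqTA, EqTC} → row (5,-3) (5,4)
{EsTC} → row (5,-3) (4,-4)
{EsHA, EqHA, EqHC} → row (3,3) (5,4)
{EsHC} → row (3,3) (4,-4)
{WsTA, WsHA, WqTA, WqTC, WqHA, WqHC} → row (-4,3) (5,4)
{WsTC, WsHC} → row (-4,3) (4,-4)
That's 8 distinct rows out of 24 strategies.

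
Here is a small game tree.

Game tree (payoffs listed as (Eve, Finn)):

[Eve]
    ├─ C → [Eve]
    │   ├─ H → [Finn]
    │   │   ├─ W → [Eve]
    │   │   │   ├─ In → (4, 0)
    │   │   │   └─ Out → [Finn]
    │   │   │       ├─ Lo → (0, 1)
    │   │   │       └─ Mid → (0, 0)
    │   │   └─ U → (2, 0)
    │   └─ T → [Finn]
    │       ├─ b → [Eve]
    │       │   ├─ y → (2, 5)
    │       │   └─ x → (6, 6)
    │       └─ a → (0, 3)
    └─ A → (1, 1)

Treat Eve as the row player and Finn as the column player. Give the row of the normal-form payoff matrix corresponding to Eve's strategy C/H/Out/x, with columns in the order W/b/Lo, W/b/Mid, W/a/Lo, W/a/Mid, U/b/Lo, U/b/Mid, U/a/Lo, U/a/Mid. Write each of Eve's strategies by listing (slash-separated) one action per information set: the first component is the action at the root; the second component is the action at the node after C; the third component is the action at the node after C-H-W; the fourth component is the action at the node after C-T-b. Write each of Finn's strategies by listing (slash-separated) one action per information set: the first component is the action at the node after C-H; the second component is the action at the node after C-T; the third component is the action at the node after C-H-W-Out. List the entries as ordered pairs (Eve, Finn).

vs W/b/Lo: Eve plays C → Eve plays H at [C] → Finn plays W at [C-H] → Eve plays Out at [C-H-W] → Finn plays Lo at [C-H-W-Out] → (0, 1)
vs W/b/Mid: Eve plays C → Eve plays H at [C] → Finn plays W at [C-H] → Eve plays Out at [C-H-W] → Finn plays Mid at [C-H-W-Out] → (0, 0)
vs W/a/Lo: Eve plays C → Eve plays H at [C] → Finn plays W at [C-H] → Eve plays Out at [C-H-W] → Finn plays Lo at [C-H-W-Out] → (0, 1)
vs W/a/Mid: Eve plays C → Eve plays H at [C] → Finn plays W at [C-H] → Eve plays Out at [C-H-W] → Finn plays Mid at [C-H-W-Out] → (0, 0)
vs U/b/Lo: Eve plays C → Eve plays H at [C] → Finn plays U at [C-H] → (2, 0)
vs U/b/Mid: Eve plays C → Eve plays H at [C] → Finn plays U at [C-H] → (2, 0)
vs U/a/Lo: Eve plays C → Eve plays H at [C] → Finn plays U at [C-H] → (2, 0)
vs U/a/Mid: Eve plays C → Eve plays H at [C] → Finn plays U at [C-H] → (2, 0)

(0,1) (0,0) (0,1) (0,0) (2,0) (2,0) (2,0) (2,0)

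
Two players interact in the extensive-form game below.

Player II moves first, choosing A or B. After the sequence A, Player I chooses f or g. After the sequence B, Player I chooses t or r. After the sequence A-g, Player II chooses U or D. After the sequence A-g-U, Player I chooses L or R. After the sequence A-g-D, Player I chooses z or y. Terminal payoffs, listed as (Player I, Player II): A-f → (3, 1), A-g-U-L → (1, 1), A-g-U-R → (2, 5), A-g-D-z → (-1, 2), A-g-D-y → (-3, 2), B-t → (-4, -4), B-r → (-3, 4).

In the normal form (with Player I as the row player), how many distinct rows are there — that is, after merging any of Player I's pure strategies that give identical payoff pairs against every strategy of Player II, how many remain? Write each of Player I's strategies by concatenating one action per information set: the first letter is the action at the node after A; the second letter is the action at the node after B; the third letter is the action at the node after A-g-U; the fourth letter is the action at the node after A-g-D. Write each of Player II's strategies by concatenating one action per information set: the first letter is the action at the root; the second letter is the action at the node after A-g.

Player I has 16 pure strategies: ftLz, ftLy, ftRz, ftRy, frLz, frLy, frRz, frRy, gtLz, gtLy, gtRz, gtRy, grLz, grLy, grRz, grRy. Columns: AU, AD, BU, BD.
{ftLz, ftLy, ftRz, ftRy} → row (3,1) (3,1) (-4,-4) (-4,-4)
{frLz, frLy, frRz, frRy} → row (3,1) (3,1) (-3,4) (-3,4)
{gtLz} → row (1,1) (-1,2) (-4,-4) (-4,-4)
{gtLy} → row (1,1) (-3,2) (-4,-4) (-4,-4)
{gtRz} → row (2,5) (-1,2) (-4,-4) (-4,-4)
{gtRy} → row (2,5) (-3,2) (-4,-4) (-4,-4)
{grLz} → row (1,1) (-1,2) (-3,4) (-3,4)
{grLy} → row (1,1) (-3,2) (-3,4) (-3,4)
{grRz} → row (2,5) (-1,2) (-3,4) (-3,4)
{grRy} → row (2,5) (-3,2) (-3,4) (-3,4)
That's 10 distinct rows out of 16 strategies.

10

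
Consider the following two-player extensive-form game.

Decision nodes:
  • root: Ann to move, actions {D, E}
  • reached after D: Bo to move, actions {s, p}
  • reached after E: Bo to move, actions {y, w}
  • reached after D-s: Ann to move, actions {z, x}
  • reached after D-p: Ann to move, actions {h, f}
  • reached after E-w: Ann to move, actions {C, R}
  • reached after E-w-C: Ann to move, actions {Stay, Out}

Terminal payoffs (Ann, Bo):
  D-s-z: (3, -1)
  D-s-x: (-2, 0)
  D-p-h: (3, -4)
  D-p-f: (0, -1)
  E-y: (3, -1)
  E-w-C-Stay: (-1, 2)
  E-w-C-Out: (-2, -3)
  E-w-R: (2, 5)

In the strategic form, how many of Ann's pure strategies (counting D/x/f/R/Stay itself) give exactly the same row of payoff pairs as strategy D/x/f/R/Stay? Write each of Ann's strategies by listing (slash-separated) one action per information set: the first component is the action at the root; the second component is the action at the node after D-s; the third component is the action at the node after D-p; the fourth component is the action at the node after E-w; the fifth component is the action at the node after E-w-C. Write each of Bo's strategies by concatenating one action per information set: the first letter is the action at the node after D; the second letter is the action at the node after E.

4

Row for D/x/f/R/Stay (columns sy, sw, py, pw): (-2,0) (-2,0) (0,-1) (0,-1).
Under D/x/f/R/Stay, Ann's choice at the node after E-w and at the node after E-w-C can never be reached regardless of what Bo does, so varying those choices leaves every outcome unchanged.
Holding the reachable choices fixed and varying the unreachable ones freely already gives 2 × 2 = 4 equivalent strategies.
No other strategy reproduces this row, so those 4 are the full class: D/x/f/C/Stay, D/x/f/C/Out, D/x/f/R/Stay, D/x/f/R/Out.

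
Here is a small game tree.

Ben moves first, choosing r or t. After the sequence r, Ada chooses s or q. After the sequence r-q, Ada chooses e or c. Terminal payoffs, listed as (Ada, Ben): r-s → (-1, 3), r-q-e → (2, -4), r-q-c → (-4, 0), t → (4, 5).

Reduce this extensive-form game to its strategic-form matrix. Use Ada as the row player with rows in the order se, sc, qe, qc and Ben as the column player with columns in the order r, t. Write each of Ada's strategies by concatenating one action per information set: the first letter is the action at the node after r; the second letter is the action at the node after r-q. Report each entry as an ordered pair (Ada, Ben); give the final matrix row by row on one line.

Row se: r→(-1,3), t→(4,5)
Row sc: r→(-1,3), t→(4,5)
Row qe: r→(2,-4), t→(4,5)
Row qc: r→(-4,0), t→(4,5)

se: (-1,3) (4,5) | sc: (-1,3) (4,5) | qe: (2,-4) (4,5) | qc: (-4,0) (4,5)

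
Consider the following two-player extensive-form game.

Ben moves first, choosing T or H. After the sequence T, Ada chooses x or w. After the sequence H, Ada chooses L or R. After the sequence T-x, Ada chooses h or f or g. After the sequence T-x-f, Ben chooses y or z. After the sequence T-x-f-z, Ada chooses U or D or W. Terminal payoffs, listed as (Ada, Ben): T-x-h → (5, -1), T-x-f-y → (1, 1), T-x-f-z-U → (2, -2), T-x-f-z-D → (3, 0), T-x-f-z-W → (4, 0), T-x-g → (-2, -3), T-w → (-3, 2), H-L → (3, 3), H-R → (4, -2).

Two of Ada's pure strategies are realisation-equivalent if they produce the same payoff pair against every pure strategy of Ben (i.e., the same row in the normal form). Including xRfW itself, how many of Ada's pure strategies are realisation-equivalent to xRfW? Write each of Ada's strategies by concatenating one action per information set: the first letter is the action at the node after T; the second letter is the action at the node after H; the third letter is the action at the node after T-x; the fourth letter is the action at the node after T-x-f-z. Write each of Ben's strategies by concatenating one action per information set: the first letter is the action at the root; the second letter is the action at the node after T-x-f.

1

Row for xRfW (columns Ty, Tz, Hy, Hz): (1,1) (4,0) (4,-2) (4,-2).
Every one of Ada's information sets is on the play path for some reply by Ben when Ada follows xRfW.
Changing the action at any of them therefore changes at least one column, so only xRfW itself gives this row.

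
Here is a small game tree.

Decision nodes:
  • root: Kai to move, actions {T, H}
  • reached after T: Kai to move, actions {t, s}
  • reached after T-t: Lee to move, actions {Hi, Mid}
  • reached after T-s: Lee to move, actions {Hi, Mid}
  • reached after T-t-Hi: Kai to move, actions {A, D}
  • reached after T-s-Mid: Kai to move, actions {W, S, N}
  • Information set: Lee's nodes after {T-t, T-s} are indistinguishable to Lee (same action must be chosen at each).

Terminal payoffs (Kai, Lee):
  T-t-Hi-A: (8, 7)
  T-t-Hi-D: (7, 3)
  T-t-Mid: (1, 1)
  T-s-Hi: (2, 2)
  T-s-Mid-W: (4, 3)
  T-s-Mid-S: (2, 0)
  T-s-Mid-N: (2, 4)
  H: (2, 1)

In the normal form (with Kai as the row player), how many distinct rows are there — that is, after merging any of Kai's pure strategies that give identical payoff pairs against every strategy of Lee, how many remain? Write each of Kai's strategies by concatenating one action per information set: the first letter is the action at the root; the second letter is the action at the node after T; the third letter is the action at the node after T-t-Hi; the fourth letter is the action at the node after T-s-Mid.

6

Kai has 24 pure strategies: TtAW, TtAS, TtAN, TtDW, TtDS, TtDN, TsAW, TsAS, TsAN, TsDW, TsDS, TsDN, HtAW, HtAS, HtAN, HtDW, HtDS, HtDN, HsAW, HsAS, HsAN, HsDW, HsDS, HsDN. Columns: Hi, Mid.
{TtAW, TtAS, TtAN} → row (8,7) (1,1)
{TtDW, TtDS, TtDN} → row (7,3) (1,1)
{TsAW, TsDW} → row (2,2) (4,3)
{TsAS, TsDS} → row (2,2) (2,0)
{TsAN, TsDN} → row (2,2) (2,4)
{HtAW, HtAS, HtAN, HtDW, HtDS, HtDN, HsAW, HsAS, HsAN, HsDW, HsDS, HsDN} → row (2,1) (2,1)
That's 6 distinct rows out of 24 strategies.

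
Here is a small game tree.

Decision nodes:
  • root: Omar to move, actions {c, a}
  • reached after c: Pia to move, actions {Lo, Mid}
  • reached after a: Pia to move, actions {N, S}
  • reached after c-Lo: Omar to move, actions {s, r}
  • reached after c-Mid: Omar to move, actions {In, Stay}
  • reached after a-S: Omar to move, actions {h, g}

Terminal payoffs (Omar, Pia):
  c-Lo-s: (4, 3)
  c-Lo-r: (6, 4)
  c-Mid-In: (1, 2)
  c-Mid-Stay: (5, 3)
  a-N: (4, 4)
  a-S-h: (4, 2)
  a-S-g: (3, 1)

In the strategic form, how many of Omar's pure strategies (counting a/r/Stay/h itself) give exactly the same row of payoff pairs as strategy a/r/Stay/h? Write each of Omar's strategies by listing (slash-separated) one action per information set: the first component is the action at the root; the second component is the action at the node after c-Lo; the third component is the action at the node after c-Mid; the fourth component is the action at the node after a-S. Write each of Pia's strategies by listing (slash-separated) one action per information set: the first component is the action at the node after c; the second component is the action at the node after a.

4

Row for a/r/Stay/h (columns Lo/N, Lo/S, Mid/N, Mid/S): (4,4) (4,2) (4,4) (4,2).
Under a/r/Stay/h, Omar's choice at the node after c-Lo and at the node after c-Mid can never be reached regardless of what Pia does, so varying those choices leaves every outcome unchanged.
Holding the reachable choices fixed and varying the unreachable ones freely already gives 2 × 2 = 4 equivalent strategies.
No other strategy reproduces this row, so those 4 are the full class: a/s/In/h, a/s/Stay/h, a/r/In/h, a/r/Stay/h.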